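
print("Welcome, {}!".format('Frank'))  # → Welcome, Frank!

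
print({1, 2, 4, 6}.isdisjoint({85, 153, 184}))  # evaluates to True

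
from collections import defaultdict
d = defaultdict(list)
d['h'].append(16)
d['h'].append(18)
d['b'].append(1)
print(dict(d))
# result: {'h': [16, 18], 'b': [1]}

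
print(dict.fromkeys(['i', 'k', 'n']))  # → {'i': None, 'k': None, 'n': None}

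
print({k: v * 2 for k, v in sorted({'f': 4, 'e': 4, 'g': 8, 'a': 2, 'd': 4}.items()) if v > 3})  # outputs {'d': 8, 'e': 8, 'f': 8, 'g': 16}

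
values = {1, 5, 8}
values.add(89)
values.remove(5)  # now {1, 8, 89}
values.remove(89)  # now {1, 8}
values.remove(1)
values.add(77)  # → {8, 77}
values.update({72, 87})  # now {8, 72, 77, 87}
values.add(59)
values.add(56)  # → {8, 56, 59, 72, 77, 87}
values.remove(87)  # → {8, 56, 59, 72, 77}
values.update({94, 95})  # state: {8, 56, 59, 72, 77, 94, 95}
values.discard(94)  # {8, 56, 59, 72, 77, 95}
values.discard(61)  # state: {8, 56, 59, 72, 77, 95}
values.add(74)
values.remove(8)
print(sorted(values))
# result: [56, 59, 72, 74, 77, 95]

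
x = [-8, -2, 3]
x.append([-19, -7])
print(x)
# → [-8, -2, 3, [-19, -7]]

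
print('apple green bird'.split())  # ['apple', 'green', 'bird']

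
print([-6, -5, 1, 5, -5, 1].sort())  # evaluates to None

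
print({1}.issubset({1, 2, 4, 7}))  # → True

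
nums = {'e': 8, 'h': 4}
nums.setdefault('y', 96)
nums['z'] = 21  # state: {'e': 8, 'h': 4, 'y': 96, 'z': 21}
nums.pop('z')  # 21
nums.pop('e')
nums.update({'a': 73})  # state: {'h': 4, 'y': 96, 'a': 73}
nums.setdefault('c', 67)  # 67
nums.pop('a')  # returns 73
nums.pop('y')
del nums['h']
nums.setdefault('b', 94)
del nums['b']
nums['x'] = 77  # {'c': 67, 'x': 77}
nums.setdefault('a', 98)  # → 98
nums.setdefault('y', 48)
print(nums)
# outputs {'c': 67, 'x': 77, 'a': 98, 'y': 48}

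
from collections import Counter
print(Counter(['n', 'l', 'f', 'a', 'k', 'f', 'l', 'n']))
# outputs Counter({'n': 2, 'l': 2, 'f': 2, 'a': 1, 'k': 1})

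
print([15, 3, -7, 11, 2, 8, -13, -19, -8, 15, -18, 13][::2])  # [15, -7, 2, -13, -8, -18]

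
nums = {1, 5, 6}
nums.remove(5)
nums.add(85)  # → {1, 6, 85}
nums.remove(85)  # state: {1, 6}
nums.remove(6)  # {1}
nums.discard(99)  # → {1}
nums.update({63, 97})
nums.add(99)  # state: {1, 63, 97, 99}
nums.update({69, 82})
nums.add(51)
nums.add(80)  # {1, 51, 63, 69, 80, 82, 97, 99}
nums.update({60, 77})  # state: {1, 51, 60, 63, 69, 77, 80, 82, 97, 99}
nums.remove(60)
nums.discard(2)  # {1, 51, 63, 69, 77, 80, 82, 97, 99}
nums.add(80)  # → {1, 51, 63, 69, 77, 80, 82, 97, 99}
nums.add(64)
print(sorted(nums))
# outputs [1, 51, 63, 64, 69, 77, 80, 82, 97, 99]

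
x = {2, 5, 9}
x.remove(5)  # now {2, 9}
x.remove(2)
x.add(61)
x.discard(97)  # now {9, 61}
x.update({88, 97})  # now {9, 61, 88, 97}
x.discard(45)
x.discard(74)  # {9, 61, 88, 97}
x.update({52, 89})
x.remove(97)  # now {9, 52, 61, 88, 89}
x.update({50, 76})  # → {9, 50, 52, 61, 76, 88, 89}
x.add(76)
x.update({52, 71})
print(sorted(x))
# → [9, 50, 52, 61, 71, 76, 88, 89]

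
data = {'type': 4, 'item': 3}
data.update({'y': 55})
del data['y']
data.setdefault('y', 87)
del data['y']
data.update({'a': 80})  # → {'type': 4, 'item': 3, 'a': 80}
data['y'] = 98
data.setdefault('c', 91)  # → 91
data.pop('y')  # 98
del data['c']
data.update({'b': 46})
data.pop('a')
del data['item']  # {'type': 4, 'b': 46}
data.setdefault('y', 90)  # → 90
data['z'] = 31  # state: {'type': 4, 'b': 46, 'y': 90, 'z': 31}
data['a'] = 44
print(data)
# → {'type': 4, 'b': 46, 'y': 90, 'z': 31, 'a': 44}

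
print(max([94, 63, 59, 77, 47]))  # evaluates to 94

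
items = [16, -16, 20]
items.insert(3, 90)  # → [16, -16, 20, 90]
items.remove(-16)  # [16, 20, 90]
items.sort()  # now [16, 20, 90]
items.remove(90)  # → [16, 20]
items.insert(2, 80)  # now [16, 20, 80]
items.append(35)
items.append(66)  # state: [16, 20, 80, 35, 66]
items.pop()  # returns 66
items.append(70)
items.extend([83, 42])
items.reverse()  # [42, 83, 70, 35, 80, 20, 16]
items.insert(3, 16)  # [42, 83, 70, 16, 35, 80, 20, 16]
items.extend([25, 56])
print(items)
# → [42, 83, 70, 16, 35, 80, 20, 16, 25, 56]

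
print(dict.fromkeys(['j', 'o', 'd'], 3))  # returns {'j': 3, 'o': 3, 'd': 3}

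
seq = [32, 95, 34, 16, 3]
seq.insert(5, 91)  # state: [32, 95, 34, 16, 3, 91]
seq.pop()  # 91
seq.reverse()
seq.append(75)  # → [3, 16, 34, 95, 32, 75]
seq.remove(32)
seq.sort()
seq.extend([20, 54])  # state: [3, 16, 34, 75, 95, 20, 54]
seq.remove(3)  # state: [16, 34, 75, 95, 20, 54]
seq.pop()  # 54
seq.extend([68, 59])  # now [16, 34, 75, 95, 20, 68, 59]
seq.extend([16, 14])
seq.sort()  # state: [14, 16, 16, 20, 34, 59, 68, 75, 95]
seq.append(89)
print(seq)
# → [14, 16, 16, 20, 34, 59, 68, 75, 95, 89]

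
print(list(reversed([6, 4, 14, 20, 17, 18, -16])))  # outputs [-16, 18, 17, 20, 14, 4, 6]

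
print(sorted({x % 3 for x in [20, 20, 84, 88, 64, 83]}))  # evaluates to [0, 1, 2]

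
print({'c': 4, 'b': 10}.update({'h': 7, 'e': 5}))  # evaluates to None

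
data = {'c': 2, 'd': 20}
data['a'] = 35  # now {'c': 2, 'd': 20, 'a': 35}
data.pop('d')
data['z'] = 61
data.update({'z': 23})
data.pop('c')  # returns 2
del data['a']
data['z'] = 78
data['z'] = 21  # {'z': 21}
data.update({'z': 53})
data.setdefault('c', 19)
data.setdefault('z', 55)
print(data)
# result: {'z': 53, 'c': 19}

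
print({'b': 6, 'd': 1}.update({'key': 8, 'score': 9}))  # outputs None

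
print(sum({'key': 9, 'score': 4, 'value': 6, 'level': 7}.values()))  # 26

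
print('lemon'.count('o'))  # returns 1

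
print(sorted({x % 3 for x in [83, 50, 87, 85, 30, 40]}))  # [0, 1, 2]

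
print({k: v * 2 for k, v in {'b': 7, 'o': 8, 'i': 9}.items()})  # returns {'b': 14, 'o': 16, 'i': 18}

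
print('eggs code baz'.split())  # ['eggs', 'code', 'baz']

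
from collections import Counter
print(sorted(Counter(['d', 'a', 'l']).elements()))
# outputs ['a', 'd', 'l']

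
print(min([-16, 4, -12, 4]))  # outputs -16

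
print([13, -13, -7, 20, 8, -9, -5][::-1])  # [-5, -9, 8, 20, -7, -13, 13]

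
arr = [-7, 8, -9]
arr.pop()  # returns -9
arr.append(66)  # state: [-7, 8, 66]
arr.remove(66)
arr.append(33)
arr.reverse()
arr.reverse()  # [-7, 8, 33]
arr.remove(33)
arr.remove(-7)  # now [8]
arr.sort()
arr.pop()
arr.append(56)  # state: [56]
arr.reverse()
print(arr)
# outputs [56]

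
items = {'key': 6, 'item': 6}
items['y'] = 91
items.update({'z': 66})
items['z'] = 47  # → {'key': 6, 'item': 6, 'y': 91, 'z': 47}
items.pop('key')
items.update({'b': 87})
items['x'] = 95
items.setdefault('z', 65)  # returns 47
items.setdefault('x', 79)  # 95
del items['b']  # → {'item': 6, 'y': 91, 'z': 47, 'x': 95}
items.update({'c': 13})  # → {'item': 6, 'y': 91, 'z': 47, 'x': 95, 'c': 13}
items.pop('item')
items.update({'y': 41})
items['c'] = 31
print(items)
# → {'y': 41, 'z': 47, 'x': 95, 'c': 31}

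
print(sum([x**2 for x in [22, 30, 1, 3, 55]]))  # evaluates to 4419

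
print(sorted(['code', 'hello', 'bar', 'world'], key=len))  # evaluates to ['bar', 'code', 'hello', 'world']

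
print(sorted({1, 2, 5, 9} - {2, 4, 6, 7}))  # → [1, 5, 9]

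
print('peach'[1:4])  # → eac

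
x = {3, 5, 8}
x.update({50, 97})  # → {3, 5, 8, 50, 97}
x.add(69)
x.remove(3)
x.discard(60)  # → {5, 8, 50, 69, 97}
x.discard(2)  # {5, 8, 50, 69, 97}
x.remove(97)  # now {5, 8, 50, 69}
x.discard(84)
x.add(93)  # {5, 8, 50, 69, 93}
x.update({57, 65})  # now {5, 8, 50, 57, 65, 69, 93}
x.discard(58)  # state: {5, 8, 50, 57, 65, 69, 93}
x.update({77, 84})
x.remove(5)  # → {8, 50, 57, 65, 69, 77, 84, 93}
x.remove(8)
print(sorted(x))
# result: [50, 57, 65, 69, 77, 84, 93]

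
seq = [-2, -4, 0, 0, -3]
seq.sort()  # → [-4, -3, -2, 0, 0]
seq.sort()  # [-4, -3, -2, 0, 0]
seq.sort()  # [-4, -3, -2, 0, 0]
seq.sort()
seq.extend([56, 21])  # [-4, -3, -2, 0, 0, 56, 21]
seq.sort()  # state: [-4, -3, -2, 0, 0, 21, 56]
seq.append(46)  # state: [-4, -3, -2, 0, 0, 21, 56, 46]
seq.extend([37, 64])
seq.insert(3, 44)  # [-4, -3, -2, 44, 0, 0, 21, 56, 46, 37, 64]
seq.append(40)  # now [-4, -3, -2, 44, 0, 0, 21, 56, 46, 37, 64, 40]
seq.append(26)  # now [-4, -3, -2, 44, 0, 0, 21, 56, 46, 37, 64, 40, 26]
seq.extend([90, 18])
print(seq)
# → [-4, -3, -2, 44, 0, 0, 21, 56, 46, 37, 64, 40, 26, 90, 18]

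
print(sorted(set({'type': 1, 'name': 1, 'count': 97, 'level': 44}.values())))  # [1, 44, 97]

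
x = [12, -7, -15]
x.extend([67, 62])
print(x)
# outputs [12, -7, -15, 67, 62]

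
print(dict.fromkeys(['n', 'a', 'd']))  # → {'n': None, 'a': None, 'd': None}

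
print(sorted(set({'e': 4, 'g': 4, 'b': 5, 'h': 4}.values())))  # [4, 5]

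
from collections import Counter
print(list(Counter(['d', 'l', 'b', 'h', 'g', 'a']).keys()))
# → ['d', 'l', 'b', 'h', 'g', 'a']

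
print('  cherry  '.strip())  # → cherry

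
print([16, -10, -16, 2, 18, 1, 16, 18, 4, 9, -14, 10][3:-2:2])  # [2, 1, 18, 9]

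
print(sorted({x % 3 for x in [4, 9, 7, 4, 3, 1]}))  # [0, 1]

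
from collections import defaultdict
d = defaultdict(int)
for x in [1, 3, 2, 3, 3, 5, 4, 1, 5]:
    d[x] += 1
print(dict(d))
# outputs {1: 2, 3: 3, 2: 1, 5: 2, 4: 1}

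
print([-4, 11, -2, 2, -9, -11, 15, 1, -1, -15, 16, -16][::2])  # [-4, -2, -9, 15, -1, 16]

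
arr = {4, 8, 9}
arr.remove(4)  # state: {8, 9}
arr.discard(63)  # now {8, 9}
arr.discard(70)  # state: {8, 9}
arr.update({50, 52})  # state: {8, 9, 50, 52}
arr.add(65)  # {8, 9, 50, 52, 65}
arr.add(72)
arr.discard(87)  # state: {8, 9, 50, 52, 65, 72}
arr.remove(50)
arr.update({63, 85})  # {8, 9, 52, 63, 65, 72, 85}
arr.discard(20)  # {8, 9, 52, 63, 65, 72, 85}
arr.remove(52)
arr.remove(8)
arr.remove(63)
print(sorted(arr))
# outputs [9, 65, 72, 85]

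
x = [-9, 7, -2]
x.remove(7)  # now [-9, -2]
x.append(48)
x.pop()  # 48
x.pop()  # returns -2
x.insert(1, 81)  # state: [-9, 81]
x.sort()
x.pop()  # 81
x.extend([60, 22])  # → [-9, 60, 22]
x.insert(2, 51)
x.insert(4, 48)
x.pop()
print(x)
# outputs [-9, 60, 51, 22]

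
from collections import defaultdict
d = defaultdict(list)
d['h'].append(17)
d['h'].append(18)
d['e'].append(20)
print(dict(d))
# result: {'h': [17, 18], 'e': [20]}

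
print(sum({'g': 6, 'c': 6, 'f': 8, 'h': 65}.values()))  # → 85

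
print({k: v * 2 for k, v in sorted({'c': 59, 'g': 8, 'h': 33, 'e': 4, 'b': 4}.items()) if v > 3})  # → {'b': 8, 'c': 118, 'e': 8, 'g': 16, 'h': 66}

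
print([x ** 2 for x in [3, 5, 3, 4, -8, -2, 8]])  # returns [9, 25, 9, 16, 64, 4, 64]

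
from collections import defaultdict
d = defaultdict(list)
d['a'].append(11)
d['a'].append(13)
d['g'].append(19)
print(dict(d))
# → {'a': [11, 13], 'g': [19]}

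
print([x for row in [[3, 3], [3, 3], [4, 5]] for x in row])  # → [3, 3, 3, 3, 4, 5]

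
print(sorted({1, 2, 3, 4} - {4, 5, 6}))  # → [1, 2, 3]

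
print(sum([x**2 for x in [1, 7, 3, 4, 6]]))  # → 111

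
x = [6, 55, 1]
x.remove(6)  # [55, 1]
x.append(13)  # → [55, 1, 13]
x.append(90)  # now [55, 1, 13, 90]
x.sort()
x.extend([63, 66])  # [1, 13, 55, 90, 63, 66]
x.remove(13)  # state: [1, 55, 90, 63, 66]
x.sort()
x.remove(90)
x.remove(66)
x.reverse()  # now [63, 55, 1]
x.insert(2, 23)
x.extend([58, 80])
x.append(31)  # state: [63, 55, 23, 1, 58, 80, 31]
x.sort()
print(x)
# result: [1, 23, 31, 55, 58, 63, 80]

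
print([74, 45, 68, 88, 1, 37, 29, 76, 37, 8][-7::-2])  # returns [88, 45]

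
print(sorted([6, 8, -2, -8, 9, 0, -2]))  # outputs [-8, -2, -2, 0, 6, 8, 9]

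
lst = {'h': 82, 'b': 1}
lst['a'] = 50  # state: {'h': 82, 'b': 1, 'a': 50}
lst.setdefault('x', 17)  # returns 17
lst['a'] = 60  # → {'h': 82, 'b': 1, 'a': 60, 'x': 17}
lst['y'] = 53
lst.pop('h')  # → 82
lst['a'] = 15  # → {'b': 1, 'a': 15, 'x': 17, 'y': 53}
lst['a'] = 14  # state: {'b': 1, 'a': 14, 'x': 17, 'y': 53}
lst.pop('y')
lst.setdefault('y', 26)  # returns 26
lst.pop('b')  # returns 1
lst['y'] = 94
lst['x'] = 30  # {'a': 14, 'x': 30, 'y': 94}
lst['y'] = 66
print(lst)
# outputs {'a': 14, 'x': 30, 'y': 66}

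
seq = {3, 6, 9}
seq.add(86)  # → {3, 6, 9, 86}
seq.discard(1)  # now {3, 6, 9, 86}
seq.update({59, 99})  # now {3, 6, 9, 59, 86, 99}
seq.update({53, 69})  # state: {3, 6, 9, 53, 59, 69, 86, 99}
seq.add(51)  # {3, 6, 9, 51, 53, 59, 69, 86, 99}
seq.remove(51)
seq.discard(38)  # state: {3, 6, 9, 53, 59, 69, 86, 99}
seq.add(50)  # {3, 6, 9, 50, 53, 59, 69, 86, 99}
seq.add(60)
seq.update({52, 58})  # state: {3, 6, 9, 50, 52, 53, 58, 59, 60, 69, 86, 99}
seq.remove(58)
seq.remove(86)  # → {3, 6, 9, 50, 52, 53, 59, 60, 69, 99}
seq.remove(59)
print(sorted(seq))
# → [3, 6, 9, 50, 52, 53, 60, 69, 99]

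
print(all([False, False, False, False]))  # False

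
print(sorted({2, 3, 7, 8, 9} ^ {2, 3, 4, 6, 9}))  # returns [4, 6, 7, 8]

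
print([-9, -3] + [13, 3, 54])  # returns [-9, -3, 13, 3, 54]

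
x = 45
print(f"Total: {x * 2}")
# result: Total: 90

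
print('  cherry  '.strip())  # cherry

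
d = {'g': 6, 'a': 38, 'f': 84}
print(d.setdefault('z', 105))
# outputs 105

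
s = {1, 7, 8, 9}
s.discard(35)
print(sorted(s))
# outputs [1, 7, 8, 9]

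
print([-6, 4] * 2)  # [-6, 4, -6, 4]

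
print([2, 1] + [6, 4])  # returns [2, 1, 6, 4]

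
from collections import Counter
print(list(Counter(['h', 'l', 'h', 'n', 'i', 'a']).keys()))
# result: ['h', 'l', 'n', 'i', 'a']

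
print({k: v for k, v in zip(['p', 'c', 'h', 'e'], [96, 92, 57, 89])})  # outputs {'p': 96, 'c': 92, 'h': 57, 'e': 89}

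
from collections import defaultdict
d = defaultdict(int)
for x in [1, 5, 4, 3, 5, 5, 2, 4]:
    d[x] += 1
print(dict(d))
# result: {1: 1, 5: 3, 4: 2, 3: 1, 2: 1}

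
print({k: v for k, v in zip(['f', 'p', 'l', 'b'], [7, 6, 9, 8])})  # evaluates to {'f': 7, 'p': 6, 'l': 9, 'b': 8}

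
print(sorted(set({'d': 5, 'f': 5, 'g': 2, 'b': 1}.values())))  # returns [1, 2, 5]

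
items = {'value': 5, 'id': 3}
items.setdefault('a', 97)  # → 97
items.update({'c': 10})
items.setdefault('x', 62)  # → 62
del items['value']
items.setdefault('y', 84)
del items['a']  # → {'id': 3, 'c': 10, 'x': 62, 'y': 84}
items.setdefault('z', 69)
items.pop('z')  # 69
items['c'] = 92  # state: {'id': 3, 'c': 92, 'x': 62, 'y': 84}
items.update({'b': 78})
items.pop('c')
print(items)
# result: {'id': 3, 'x': 62, 'y': 84, 'b': 78}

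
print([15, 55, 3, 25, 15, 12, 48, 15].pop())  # 15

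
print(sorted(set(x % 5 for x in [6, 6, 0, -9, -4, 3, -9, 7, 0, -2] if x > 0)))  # [1, 2, 3]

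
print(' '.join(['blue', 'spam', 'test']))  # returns blue spam test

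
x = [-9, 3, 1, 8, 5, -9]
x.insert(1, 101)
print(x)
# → [-9, 101, 3, 1, 8, 5, -9]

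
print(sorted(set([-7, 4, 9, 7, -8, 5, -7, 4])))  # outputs [-8, -7, 4, 5, 7, 9]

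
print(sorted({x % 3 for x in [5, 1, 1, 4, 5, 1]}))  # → [1, 2]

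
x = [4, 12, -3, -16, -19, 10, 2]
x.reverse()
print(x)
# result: [2, 10, -19, -16, -3, 12, 4]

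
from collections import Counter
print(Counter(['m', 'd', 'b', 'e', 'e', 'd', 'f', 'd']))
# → Counter({'d': 3, 'e': 2, 'm': 1, 'b': 1, 'f': 1})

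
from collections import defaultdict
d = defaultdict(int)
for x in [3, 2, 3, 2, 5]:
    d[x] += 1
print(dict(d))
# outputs {3: 2, 2: 2, 5: 1}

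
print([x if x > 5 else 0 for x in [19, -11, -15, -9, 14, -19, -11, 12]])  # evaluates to [19, 0, 0, 0, 14, 0, 0, 12]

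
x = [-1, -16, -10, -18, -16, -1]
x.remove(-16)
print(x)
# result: [-1, -10, -18, -16, -1]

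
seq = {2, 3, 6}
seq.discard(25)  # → {2, 3, 6}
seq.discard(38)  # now {2, 3, 6}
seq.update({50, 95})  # {2, 3, 6, 50, 95}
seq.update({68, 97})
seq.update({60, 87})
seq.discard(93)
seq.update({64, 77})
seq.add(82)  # {2, 3, 6, 50, 60, 64, 68, 77, 82, 87, 95, 97}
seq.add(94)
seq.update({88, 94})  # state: {2, 3, 6, 50, 60, 64, 68, 77, 82, 87, 88, 94, 95, 97}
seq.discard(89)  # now {2, 3, 6, 50, 60, 64, 68, 77, 82, 87, 88, 94, 95, 97}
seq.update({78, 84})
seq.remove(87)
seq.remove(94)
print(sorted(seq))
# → [2, 3, 6, 50, 60, 64, 68, 77, 78, 82, 84, 88, 95, 97]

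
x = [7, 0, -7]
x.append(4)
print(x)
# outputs [7, 0, -7, 4]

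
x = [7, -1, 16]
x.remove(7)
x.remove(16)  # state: [-1]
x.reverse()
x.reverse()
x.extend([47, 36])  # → [-1, 47, 36]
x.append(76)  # [-1, 47, 36, 76]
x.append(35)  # [-1, 47, 36, 76, 35]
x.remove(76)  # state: [-1, 47, 36, 35]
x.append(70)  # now [-1, 47, 36, 35, 70]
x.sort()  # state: [-1, 35, 36, 47, 70]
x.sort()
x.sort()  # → [-1, 35, 36, 47, 70]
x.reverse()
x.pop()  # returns -1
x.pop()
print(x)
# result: [70, 47, 36]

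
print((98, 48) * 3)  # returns (98, 48, 98, 48, 98, 48)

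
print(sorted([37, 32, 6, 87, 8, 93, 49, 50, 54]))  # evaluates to [6, 8, 32, 37, 49, 50, 54, 87, 93]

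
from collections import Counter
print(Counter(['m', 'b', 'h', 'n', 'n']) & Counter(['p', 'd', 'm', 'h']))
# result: Counter({'m': 1, 'h': 1})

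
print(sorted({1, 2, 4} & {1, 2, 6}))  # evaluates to [1, 2]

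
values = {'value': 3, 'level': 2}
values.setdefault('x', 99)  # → 99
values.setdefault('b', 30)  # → 30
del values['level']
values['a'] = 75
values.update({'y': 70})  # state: {'value': 3, 'x': 99, 'b': 30, 'a': 75, 'y': 70}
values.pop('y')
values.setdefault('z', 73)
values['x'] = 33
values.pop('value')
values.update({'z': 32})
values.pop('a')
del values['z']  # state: {'x': 33, 'b': 30}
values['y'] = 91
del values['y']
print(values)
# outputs {'x': 33, 'b': 30}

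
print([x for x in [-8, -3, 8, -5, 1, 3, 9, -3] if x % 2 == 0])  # [-8, 8]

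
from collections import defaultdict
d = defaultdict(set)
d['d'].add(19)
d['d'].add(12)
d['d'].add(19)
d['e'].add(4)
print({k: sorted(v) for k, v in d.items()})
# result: {'d': [12, 19], 'e': [4]}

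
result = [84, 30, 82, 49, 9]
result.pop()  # 9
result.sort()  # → [30, 49, 82, 84]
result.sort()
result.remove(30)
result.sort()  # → [49, 82, 84]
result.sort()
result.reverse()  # [84, 82, 49]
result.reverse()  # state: [49, 82, 84]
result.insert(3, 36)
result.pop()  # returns 36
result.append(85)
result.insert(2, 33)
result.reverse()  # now [85, 84, 33, 82, 49]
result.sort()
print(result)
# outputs [33, 49, 82, 84, 85]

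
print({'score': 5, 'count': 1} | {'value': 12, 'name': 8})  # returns {'score': 5, 'count': 1, 'value': 12, 'name': 8}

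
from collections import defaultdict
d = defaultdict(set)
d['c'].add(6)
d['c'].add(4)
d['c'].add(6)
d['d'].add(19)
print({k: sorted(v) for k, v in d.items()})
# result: {'c': [4, 6], 'd': [19]}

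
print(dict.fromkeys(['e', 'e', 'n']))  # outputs {'e': None, 'n': None}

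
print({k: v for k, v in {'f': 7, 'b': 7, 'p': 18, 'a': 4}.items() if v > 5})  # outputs {'f': 7, 'b': 7, 'p': 18}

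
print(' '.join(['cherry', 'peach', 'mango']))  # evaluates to cherry peach mango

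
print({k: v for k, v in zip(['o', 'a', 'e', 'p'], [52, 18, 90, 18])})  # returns {'o': 52, 'a': 18, 'e': 90, 'p': 18}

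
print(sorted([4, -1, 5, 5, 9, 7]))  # [-1, 4, 5, 5, 7, 9]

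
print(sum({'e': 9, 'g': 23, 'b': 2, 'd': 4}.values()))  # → 38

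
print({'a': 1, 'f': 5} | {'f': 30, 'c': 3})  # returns {'a': 1, 'f': 30, 'c': 3}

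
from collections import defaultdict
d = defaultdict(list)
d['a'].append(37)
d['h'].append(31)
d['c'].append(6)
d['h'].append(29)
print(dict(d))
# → {'a': [37], 'h': [31, 29], 'c': [6]}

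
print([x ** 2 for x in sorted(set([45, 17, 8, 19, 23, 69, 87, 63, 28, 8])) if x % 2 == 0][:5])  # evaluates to [64, 784]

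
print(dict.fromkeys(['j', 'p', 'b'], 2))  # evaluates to {'j': 2, 'p': 2, 'b': 2}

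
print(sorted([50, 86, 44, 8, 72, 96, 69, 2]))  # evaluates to [2, 8, 44, 50, 69, 72, 86, 96]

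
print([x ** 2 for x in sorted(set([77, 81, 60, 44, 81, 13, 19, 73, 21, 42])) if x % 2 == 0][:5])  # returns [1764, 1936, 3600]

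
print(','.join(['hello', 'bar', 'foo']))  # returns hello,bar,foo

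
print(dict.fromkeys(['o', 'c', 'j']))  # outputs {'o': None, 'c': None, 'j': None}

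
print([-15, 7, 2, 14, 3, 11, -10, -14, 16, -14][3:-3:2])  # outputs [14, 11]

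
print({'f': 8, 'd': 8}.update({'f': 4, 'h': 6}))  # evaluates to None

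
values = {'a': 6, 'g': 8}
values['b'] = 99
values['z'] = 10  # {'a': 6, 'g': 8, 'b': 99, 'z': 10}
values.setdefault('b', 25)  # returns 99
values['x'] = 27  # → {'a': 6, 'g': 8, 'b': 99, 'z': 10, 'x': 27}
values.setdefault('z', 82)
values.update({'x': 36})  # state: {'a': 6, 'g': 8, 'b': 99, 'z': 10, 'x': 36}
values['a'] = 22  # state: {'a': 22, 'g': 8, 'b': 99, 'z': 10, 'x': 36}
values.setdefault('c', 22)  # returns 22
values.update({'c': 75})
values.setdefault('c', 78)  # 75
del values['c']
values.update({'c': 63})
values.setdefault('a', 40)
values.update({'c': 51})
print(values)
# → {'a': 22, 'g': 8, 'b': 99, 'z': 10, 'x': 36, 'c': 51}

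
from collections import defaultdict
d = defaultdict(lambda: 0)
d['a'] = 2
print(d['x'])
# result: 0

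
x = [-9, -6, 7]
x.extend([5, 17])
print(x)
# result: [-9, -6, 7, 5, 17]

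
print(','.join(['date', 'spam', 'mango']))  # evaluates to date,spam,mango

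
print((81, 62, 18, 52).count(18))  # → 1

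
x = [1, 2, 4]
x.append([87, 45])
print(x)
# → [1, 2, 4, [87, 45]]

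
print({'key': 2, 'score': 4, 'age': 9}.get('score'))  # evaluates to 4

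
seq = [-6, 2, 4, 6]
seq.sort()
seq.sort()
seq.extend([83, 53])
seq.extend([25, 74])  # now [-6, 2, 4, 6, 83, 53, 25, 74]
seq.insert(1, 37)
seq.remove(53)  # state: [-6, 37, 2, 4, 6, 83, 25, 74]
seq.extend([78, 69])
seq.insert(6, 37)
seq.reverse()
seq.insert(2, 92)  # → [69, 78, 92, 74, 25, 37, 83, 6, 4, 2, 37, -6]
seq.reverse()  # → [-6, 37, 2, 4, 6, 83, 37, 25, 74, 92, 78, 69]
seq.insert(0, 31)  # [31, -6, 37, 2, 4, 6, 83, 37, 25, 74, 92, 78, 69]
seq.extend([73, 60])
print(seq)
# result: [31, -6, 37, 2, 4, 6, 83, 37, 25, 74, 92, 78, 69, 73, 60]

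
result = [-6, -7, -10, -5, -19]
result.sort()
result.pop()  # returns -5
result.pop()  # -6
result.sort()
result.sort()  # [-19, -10, -7]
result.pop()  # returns -7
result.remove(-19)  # [-10]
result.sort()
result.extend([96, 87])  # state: [-10, 96, 87]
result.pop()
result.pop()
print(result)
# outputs [-10]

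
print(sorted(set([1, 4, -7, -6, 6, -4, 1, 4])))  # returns [-7, -6, -4, 1, 4, 6]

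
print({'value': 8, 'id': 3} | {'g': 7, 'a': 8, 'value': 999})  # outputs {'value': 999, 'id': 3, 'g': 7, 'a': 8}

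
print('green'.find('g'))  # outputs 0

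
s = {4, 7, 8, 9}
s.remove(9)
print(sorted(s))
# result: [4, 7, 8]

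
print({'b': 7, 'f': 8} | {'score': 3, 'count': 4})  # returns {'b': 7, 'f': 8, 'score': 3, 'count': 4}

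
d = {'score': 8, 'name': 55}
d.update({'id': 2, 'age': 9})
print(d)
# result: {'score': 8, 'name': 55, 'id': 2, 'age': 9}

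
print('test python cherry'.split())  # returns ['test', 'python', 'cherry']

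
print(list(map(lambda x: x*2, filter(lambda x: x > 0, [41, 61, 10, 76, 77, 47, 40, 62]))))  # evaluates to [82, 122, 20, 152, 154, 94, 80, 124]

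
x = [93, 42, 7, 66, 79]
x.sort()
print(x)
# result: [7, 42, 66, 79, 93]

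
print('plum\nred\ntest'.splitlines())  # ['plum', 'red', 'test']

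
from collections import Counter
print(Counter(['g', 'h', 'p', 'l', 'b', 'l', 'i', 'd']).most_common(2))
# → [('l', 2), ('g', 1)]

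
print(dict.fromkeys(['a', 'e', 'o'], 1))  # {'a': 1, 'e': 1, 'o': 1}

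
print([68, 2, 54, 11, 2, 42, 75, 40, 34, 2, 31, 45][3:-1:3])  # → [11, 75, 2]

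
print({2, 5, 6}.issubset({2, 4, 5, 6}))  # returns True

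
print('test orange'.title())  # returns Test Orange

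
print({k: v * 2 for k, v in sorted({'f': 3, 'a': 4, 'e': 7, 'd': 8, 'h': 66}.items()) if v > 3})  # {'a': 8, 'd': 16, 'e': 14, 'h': 132}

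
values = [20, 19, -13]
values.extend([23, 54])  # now [20, 19, -13, 23, 54]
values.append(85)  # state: [20, 19, -13, 23, 54, 85]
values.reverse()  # [85, 54, 23, -13, 19, 20]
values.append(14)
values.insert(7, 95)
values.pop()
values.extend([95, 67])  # [85, 54, 23, -13, 19, 20, 14, 95, 67]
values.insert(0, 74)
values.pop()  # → 67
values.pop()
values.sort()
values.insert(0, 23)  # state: [23, -13, 14, 19, 20, 23, 54, 74, 85]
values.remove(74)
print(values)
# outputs [23, -13, 14, 19, 20, 23, 54, 85]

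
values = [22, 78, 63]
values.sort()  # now [22, 63, 78]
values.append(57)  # [22, 63, 78, 57]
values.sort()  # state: [22, 57, 63, 78]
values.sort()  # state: [22, 57, 63, 78]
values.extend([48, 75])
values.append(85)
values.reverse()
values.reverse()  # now [22, 57, 63, 78, 48, 75, 85]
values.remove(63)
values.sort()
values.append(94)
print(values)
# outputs [22, 48, 57, 75, 78, 85, 94]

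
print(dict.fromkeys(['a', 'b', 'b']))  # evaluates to {'a': None, 'b': None}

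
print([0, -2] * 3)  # [0, -2, 0, -2, 0, -2]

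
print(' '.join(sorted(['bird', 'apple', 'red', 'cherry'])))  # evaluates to apple bird cherry red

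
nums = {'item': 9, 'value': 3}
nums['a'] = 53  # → {'item': 9, 'value': 3, 'a': 53}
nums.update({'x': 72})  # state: {'item': 9, 'value': 3, 'a': 53, 'x': 72}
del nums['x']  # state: {'item': 9, 'value': 3, 'a': 53}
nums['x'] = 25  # {'item': 9, 'value': 3, 'a': 53, 'x': 25}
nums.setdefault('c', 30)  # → 30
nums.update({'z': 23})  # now {'item': 9, 'value': 3, 'a': 53, 'x': 25, 'c': 30, 'z': 23}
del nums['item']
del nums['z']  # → {'value': 3, 'a': 53, 'x': 25, 'c': 30}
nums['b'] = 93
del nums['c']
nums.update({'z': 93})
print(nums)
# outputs {'value': 3, 'a': 53, 'x': 25, 'b': 93, 'z': 93}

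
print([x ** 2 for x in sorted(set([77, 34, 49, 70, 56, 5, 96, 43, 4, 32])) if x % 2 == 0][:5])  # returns [16, 1024, 1156, 3136, 4900]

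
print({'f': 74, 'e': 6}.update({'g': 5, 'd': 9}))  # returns None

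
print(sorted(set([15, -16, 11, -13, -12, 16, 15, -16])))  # [-16, -13, -12, 11, 15, 16]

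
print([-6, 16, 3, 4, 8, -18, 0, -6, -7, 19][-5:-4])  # [-18]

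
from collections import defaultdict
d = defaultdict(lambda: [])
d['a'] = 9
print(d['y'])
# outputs []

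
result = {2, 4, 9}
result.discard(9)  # {2, 4}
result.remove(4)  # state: {2}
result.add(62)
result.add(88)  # {2, 62, 88}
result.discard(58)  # {2, 62, 88}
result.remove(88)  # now {2, 62}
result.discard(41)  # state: {2, 62}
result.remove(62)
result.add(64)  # {2, 64}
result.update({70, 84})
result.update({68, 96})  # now {2, 64, 68, 70, 84, 96}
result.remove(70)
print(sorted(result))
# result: [2, 64, 68, 84, 96]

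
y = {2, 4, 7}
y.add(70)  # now {2, 4, 7, 70}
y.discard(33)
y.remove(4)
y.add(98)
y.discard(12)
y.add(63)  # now {2, 7, 63, 70, 98}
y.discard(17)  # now {2, 7, 63, 70, 98}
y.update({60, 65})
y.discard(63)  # {2, 7, 60, 65, 70, 98}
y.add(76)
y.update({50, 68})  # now {2, 7, 50, 60, 65, 68, 70, 76, 98}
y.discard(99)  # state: {2, 7, 50, 60, 65, 68, 70, 76, 98}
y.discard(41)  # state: {2, 7, 50, 60, 65, 68, 70, 76, 98}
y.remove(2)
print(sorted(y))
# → [7, 50, 60, 65, 68, 70, 76, 98]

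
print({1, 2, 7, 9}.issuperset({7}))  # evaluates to True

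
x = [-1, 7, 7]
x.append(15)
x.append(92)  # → [-1, 7, 7, 15, 92]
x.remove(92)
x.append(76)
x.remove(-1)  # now [7, 7, 15, 76]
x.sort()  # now [7, 7, 15, 76]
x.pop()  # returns 76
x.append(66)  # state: [7, 7, 15, 66]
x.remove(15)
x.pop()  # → 66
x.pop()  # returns 7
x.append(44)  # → [7, 44]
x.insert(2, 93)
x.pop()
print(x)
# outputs [7, 44]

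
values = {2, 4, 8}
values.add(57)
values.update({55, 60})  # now {2, 4, 8, 55, 57, 60}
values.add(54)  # {2, 4, 8, 54, 55, 57, 60}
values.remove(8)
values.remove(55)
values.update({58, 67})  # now {2, 4, 54, 57, 58, 60, 67}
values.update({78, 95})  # {2, 4, 54, 57, 58, 60, 67, 78, 95}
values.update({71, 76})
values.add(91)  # {2, 4, 54, 57, 58, 60, 67, 71, 76, 78, 91, 95}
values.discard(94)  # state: {2, 4, 54, 57, 58, 60, 67, 71, 76, 78, 91, 95}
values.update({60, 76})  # {2, 4, 54, 57, 58, 60, 67, 71, 76, 78, 91, 95}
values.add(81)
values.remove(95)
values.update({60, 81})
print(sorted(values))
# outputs [2, 4, 54, 57, 58, 60, 67, 71, 76, 78, 81, 91]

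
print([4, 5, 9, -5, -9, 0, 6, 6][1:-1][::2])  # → [5, -5, 0]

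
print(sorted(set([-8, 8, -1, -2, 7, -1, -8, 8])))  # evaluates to [-8, -2, -1, 7, 8]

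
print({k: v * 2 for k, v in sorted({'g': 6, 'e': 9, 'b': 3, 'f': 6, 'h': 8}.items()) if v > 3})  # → {'e': 18, 'f': 12, 'g': 12, 'h': 16}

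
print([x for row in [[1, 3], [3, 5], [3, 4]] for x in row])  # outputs [1, 3, 3, 5, 3, 4]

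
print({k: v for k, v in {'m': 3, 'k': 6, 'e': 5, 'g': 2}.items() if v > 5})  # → {'k': 6}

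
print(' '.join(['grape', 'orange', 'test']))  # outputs grape orange test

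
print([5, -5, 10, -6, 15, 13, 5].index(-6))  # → 3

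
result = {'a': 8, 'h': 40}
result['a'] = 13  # {'a': 13, 'h': 40}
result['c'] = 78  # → {'a': 13, 'h': 40, 'c': 78}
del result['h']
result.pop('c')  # 78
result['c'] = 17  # {'a': 13, 'c': 17}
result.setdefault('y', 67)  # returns 67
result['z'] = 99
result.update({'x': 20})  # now {'a': 13, 'c': 17, 'y': 67, 'z': 99, 'x': 20}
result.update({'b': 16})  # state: {'a': 13, 'c': 17, 'y': 67, 'z': 99, 'x': 20, 'b': 16}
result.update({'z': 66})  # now {'a': 13, 'c': 17, 'y': 67, 'z': 66, 'x': 20, 'b': 16}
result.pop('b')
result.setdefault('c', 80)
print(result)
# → {'a': 13, 'c': 17, 'y': 67, 'z': 66, 'x': 20}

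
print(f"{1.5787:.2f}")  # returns 1.58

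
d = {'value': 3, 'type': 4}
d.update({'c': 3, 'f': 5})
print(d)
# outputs {'value': 3, 'type': 4, 'c': 3, 'f': 5}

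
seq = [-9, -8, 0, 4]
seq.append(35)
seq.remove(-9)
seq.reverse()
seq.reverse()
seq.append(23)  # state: [-8, 0, 4, 35, 23]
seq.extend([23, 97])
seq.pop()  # 97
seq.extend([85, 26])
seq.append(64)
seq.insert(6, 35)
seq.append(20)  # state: [-8, 0, 4, 35, 23, 23, 35, 85, 26, 64, 20]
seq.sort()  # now [-8, 0, 4, 20, 23, 23, 26, 35, 35, 64, 85]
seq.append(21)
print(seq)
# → [-8, 0, 4, 20, 23, 23, 26, 35, 35, 64, 85, 21]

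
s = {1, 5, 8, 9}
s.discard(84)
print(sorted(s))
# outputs [1, 5, 8, 9]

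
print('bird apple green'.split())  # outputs ['bird', 'apple', 'green']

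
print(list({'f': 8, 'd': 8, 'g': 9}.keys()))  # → ['f', 'd', 'g']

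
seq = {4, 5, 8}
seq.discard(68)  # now {4, 5, 8}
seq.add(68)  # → {4, 5, 8, 68}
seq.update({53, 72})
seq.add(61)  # {4, 5, 8, 53, 61, 68, 72}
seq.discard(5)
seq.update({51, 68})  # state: {4, 8, 51, 53, 61, 68, 72}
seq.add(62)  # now {4, 8, 51, 53, 61, 62, 68, 72}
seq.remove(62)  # {4, 8, 51, 53, 61, 68, 72}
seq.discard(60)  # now {4, 8, 51, 53, 61, 68, 72}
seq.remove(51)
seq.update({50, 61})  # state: {4, 8, 50, 53, 61, 68, 72}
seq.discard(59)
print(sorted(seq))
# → [4, 8, 50, 53, 61, 68, 72]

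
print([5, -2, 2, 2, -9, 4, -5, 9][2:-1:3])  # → [2, 4]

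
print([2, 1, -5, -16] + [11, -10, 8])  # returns [2, 1, -5, -16, 11, -10, 8]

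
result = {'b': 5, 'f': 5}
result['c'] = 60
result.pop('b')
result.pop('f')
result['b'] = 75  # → {'c': 60, 'b': 75}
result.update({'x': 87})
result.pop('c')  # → 60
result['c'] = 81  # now {'b': 75, 'x': 87, 'c': 81}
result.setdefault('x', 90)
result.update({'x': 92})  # {'b': 75, 'x': 92, 'c': 81}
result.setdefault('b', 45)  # 75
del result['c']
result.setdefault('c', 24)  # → 24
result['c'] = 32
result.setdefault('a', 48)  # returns 48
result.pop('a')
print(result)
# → {'b': 75, 'x': 92, 'c': 32}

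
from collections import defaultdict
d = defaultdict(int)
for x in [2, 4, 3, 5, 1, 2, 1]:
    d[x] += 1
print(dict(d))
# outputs {2: 2, 4: 1, 3: 1, 5: 1, 1: 2}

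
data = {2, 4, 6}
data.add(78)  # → {2, 4, 6, 78}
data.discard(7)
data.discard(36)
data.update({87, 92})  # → {2, 4, 6, 78, 87, 92}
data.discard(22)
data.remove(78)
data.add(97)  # {2, 4, 6, 87, 92, 97}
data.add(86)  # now {2, 4, 6, 86, 87, 92, 97}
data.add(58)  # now {2, 4, 6, 58, 86, 87, 92, 97}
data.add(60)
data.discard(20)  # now {2, 4, 6, 58, 60, 86, 87, 92, 97}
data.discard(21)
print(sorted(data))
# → [2, 4, 6, 58, 60, 86, 87, 92, 97]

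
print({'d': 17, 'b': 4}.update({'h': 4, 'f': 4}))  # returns None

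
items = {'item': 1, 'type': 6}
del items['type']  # {'item': 1}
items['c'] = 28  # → {'item': 1, 'c': 28}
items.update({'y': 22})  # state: {'item': 1, 'c': 28, 'y': 22}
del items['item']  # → {'c': 28, 'y': 22}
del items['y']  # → {'c': 28}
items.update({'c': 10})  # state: {'c': 10}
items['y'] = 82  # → {'c': 10, 'y': 82}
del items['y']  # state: {'c': 10}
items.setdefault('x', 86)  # 86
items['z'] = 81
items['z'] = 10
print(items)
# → {'c': 10, 'x': 86, 'z': 10}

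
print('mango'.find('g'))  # 3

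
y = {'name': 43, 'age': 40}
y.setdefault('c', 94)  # 94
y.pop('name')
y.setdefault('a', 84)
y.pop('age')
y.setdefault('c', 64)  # 94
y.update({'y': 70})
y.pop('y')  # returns 70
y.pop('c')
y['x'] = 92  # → {'a': 84, 'x': 92}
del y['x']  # {'a': 84}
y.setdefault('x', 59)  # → 59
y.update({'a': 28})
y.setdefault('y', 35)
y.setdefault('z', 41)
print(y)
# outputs {'a': 28, 'x': 59, 'y': 35, 'z': 41}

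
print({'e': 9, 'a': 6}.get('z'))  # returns None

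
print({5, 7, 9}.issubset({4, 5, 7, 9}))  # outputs True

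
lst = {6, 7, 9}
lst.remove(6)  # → {7, 9}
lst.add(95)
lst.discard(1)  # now {7, 9, 95}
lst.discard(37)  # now {7, 9, 95}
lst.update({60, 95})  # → {7, 9, 60, 95}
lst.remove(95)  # {7, 9, 60}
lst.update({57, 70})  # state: {7, 9, 57, 60, 70}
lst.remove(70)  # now {7, 9, 57, 60}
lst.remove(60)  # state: {7, 9, 57}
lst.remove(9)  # {7, 57}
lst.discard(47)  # {7, 57}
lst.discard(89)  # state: {7, 57}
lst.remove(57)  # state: {7}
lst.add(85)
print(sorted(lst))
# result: [7, 85]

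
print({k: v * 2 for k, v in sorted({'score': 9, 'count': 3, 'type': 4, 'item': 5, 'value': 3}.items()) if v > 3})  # {'item': 10, 'score': 18, 'type': 8}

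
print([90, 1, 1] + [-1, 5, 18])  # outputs [90, 1, 1, -1, 5, 18]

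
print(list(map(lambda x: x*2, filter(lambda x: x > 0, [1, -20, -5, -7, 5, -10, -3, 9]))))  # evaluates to [2, 10, 18]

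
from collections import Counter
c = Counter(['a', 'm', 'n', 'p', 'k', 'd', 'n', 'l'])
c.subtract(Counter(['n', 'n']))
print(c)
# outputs Counter({'a': 1, 'm': 1, 'p': 1, 'k': 1, 'd': 1, 'l': 1, 'n': 0})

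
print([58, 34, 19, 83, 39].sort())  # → None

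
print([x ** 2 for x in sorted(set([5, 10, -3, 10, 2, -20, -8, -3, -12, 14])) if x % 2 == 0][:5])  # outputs [400, 144, 64, 4, 100]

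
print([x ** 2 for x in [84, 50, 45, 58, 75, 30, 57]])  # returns [7056, 2500, 2025, 3364, 5625, 900, 3249]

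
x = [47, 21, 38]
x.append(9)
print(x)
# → [47, 21, 38, 9]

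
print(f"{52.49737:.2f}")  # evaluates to 52.50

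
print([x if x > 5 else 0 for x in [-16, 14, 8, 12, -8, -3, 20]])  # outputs [0, 14, 8, 12, 0, 0, 20]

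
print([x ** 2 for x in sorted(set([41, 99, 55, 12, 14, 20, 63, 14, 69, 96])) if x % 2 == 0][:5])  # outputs [144, 196, 400, 9216]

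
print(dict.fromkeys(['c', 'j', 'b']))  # {'c': None, 'j': None, 'b': None}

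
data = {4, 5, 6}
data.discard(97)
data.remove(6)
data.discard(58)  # {4, 5}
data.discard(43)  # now {4, 5}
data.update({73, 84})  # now {4, 5, 73, 84}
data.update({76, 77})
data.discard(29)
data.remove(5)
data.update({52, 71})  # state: {4, 52, 71, 73, 76, 77, 84}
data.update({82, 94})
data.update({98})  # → {4, 52, 71, 73, 76, 77, 82, 84, 94, 98}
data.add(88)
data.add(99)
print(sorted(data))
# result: [4, 52, 71, 73, 76, 77, 82, 84, 88, 94, 98, 99]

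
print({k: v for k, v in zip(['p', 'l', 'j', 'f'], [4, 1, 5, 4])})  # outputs {'p': 4, 'l': 1, 'j': 5, 'f': 4}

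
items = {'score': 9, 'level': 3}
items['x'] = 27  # {'score': 9, 'level': 3, 'x': 27}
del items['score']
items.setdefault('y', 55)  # 55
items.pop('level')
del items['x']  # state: {'y': 55}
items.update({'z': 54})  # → {'y': 55, 'z': 54}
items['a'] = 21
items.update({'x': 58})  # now {'y': 55, 'z': 54, 'a': 21, 'x': 58}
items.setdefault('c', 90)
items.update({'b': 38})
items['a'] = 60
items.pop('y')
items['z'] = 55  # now {'z': 55, 'a': 60, 'x': 58, 'c': 90, 'b': 38}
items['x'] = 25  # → {'z': 55, 'a': 60, 'x': 25, 'c': 90, 'b': 38}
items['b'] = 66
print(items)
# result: {'z': 55, 'a': 60, 'x': 25, 'c': 90, 'b': 66}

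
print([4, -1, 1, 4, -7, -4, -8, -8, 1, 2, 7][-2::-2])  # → [2, -8, -4, 4, -1]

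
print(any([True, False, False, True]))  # True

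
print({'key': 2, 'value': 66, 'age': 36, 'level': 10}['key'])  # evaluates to 2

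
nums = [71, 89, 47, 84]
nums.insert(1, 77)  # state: [71, 77, 89, 47, 84]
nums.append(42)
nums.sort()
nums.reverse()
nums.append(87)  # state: [89, 84, 77, 71, 47, 42, 87]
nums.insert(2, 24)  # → [89, 84, 24, 77, 71, 47, 42, 87]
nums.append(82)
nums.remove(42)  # [89, 84, 24, 77, 71, 47, 87, 82]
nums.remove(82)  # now [89, 84, 24, 77, 71, 47, 87]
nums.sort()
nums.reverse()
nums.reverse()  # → [24, 47, 71, 77, 84, 87, 89]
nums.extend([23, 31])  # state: [24, 47, 71, 77, 84, 87, 89, 23, 31]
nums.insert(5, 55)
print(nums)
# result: [24, 47, 71, 77, 84, 55, 87, 89, 23, 31]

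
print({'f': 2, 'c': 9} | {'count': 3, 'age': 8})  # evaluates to {'f': 2, 'c': 9, 'count': 3, 'age': 8}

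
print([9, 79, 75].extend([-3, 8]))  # None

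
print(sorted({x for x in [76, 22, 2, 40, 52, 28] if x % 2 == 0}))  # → [2, 22, 28, 40, 52, 76]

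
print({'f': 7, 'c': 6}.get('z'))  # None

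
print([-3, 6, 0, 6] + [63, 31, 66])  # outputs [-3, 6, 0, 6, 63, 31, 66]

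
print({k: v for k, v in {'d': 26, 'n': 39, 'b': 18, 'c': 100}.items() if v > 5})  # {'d': 26, 'n': 39, 'b': 18, 'c': 100}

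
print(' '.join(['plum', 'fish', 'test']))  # plum fish test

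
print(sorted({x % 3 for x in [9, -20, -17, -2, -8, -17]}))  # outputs [0, 1]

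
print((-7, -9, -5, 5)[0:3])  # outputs (-7, -9, -5)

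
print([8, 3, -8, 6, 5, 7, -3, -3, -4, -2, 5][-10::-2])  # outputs [3]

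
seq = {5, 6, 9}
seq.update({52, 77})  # {5, 6, 9, 52, 77}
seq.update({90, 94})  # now {5, 6, 9, 52, 77, 90, 94}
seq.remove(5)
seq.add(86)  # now {6, 9, 52, 77, 86, 90, 94}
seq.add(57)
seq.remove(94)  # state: {6, 9, 52, 57, 77, 86, 90}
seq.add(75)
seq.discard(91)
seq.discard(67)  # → {6, 9, 52, 57, 75, 77, 86, 90}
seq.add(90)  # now {6, 9, 52, 57, 75, 77, 86, 90}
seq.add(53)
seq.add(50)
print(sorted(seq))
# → [6, 9, 50, 52, 53, 57, 75, 77, 86, 90]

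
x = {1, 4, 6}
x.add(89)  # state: {1, 4, 6, 89}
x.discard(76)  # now {1, 4, 6, 89}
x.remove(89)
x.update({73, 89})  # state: {1, 4, 6, 73, 89}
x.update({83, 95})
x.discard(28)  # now {1, 4, 6, 73, 83, 89, 95}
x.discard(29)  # {1, 4, 6, 73, 83, 89, 95}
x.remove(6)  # {1, 4, 73, 83, 89, 95}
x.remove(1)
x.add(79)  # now {4, 73, 79, 83, 89, 95}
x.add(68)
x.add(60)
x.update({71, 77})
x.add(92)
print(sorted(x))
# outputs [4, 60, 68, 71, 73, 77, 79, 83, 89, 92, 95]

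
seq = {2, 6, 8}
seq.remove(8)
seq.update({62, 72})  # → {2, 6, 62, 72}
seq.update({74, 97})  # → {2, 6, 62, 72, 74, 97}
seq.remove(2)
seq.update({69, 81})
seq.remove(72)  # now {6, 62, 69, 74, 81, 97}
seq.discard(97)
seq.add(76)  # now {6, 62, 69, 74, 76, 81}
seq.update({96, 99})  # {6, 62, 69, 74, 76, 81, 96, 99}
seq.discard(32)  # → {6, 62, 69, 74, 76, 81, 96, 99}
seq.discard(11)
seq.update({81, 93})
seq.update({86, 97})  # {6, 62, 69, 74, 76, 81, 86, 93, 96, 97, 99}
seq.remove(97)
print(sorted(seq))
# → [6, 62, 69, 74, 76, 81, 86, 93, 96, 99]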